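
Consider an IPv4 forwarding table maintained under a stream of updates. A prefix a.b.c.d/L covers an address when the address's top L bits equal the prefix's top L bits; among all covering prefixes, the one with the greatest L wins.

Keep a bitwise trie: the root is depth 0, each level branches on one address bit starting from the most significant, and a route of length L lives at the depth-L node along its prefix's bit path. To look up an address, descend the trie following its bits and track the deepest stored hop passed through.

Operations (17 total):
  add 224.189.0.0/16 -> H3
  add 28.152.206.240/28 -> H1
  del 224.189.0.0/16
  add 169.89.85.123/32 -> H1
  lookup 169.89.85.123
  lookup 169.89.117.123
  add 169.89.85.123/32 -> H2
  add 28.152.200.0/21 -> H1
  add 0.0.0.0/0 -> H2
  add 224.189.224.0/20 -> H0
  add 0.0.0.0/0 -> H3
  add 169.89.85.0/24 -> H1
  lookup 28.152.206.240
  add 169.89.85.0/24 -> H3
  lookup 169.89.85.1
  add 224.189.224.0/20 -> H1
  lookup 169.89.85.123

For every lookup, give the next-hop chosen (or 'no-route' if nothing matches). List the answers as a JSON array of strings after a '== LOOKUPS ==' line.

Apply in order:
  + 224.189.0.0/16 (H3) depth=16
  + 28.152.206.240/28 (H1) depth=28
  - 224.189.0.0/16 clear@16
  + 169.89.85.123/32 (H1) depth=32
  ? 169.89.85.123  path d0:-→d1:-→d2:-→d3:-→d4:-→d5:-→d6:-→d7:-→d8:-→d9:-→d10:-→d11:-→d12:-→d13:-→d14:-→d15:-→d16:-→d17:-→d18:-→d19:-→d20:-→d21:-→d22:-→d23:-→d24:-→d25:-→d26:-→d27:-→d28:-→d29:-→d30:-→d31:-→d32:H1  best=H1
  ? 169.89.117.123  path d0:-→d1:-→d2:-→d3:-→d4:-→d5:-→d6:-→d7:-→d8:-→d9:-→d10:-→d11:-→d12:-→d13:-→d14:-→d15:-→d16:-→d17:-→d18:-  best=no-route
  + 169.89.85.123/32 (H2) depth=32
  + 28.152.200.0/21 (H1) depth=21
  + 0.0.0.0/0 (H2) depth=0
  + 224.189.224.0/20 (H0) depth=20
  + 0.0.0.0/0 (H3) depth=0
  + 169.89.85.0/24 (H1) depth=24
  ? 28.152.206.240  path d0:H3→d1:-→d2:-→d3:-→d4:-→d5:-→d6:-→d7:-→d8:-→d9:-→d10:-→d11:-→d12:-→d13:-→d14:-→d15:-→d16:-→d17:-→d18:-→d19:-→d20:-→d21:H1→d22:-→d23:-→d24:-→d25:-→d26:-→d27:-→d28:H1  best=H1
  + 169.89.85.0/24 (H3) depth=24
  ? 169.89.85.1  path d0:H3→d1:-→d2:-→d3:-→d4:-→d5:-→d6:-→d7:-→d8:-→d9:-→d10:-→d11:-→d12:-→d13:-→d14:-→d15:-→d16:-→d17:-→d18:-→d19:-→d20:-→d21:-→d22:-→d23:-→d24:H3→d25:-  best=H3
  + 224.189.224.0/20 (H1) depth=20
  ? 169.89.85.123  path d0:H3→d1:-→d2:-→d3:-→d4:-→d5:-→d6:-→d7:-→d8:-→d9:-→d10:-→d11:-→d12:-→d13:-→d14:-→d15:-→d16:-→d17:-→d18:-→d19:-→d20:-→d21:-→d22:-→d23:-→d24:H3→d25:-→d26:-→d27:-→d28:-→d29:-→d30:-→d31:-→d32:H2  best=H2

== LOOKUPS ==
["H1","no-route","H1","H3","H2"]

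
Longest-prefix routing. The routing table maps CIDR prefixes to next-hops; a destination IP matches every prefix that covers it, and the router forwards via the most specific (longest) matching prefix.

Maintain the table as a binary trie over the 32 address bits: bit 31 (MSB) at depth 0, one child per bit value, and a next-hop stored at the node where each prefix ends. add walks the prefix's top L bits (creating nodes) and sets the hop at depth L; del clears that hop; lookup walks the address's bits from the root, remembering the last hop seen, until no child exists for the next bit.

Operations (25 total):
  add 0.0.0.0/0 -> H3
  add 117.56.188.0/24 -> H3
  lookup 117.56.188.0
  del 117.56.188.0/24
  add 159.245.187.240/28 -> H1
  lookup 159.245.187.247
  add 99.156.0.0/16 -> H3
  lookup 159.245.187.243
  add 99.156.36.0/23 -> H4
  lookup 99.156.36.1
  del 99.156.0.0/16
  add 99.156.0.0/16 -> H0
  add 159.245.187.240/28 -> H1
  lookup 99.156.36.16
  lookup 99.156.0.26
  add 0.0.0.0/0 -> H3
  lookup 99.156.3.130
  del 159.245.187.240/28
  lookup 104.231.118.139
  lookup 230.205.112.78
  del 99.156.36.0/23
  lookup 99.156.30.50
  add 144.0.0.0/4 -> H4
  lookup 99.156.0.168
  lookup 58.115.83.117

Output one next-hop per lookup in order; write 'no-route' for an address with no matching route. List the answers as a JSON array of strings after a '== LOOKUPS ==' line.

Apply in order:
  add 0.0.0.0/0 -> H3 at depth 0
  add 117.56.188.0/24 -> H3 at depth 24
  Q 117.56.188.0: descend 011101010011100010111100 ; hops seen [H3,H3] ; pick H3
  - 117.56.188.0/24 clear@24
  add 159.245.187.240/28 -> H1 at depth 28
  Q 159.245.187.247: descend 1001111111110101101110111111 ; hops seen [H3,H1] ; pick H1
  add 99.156.0.0/16 -> H3 at depth 16
  Q 159.245.187.243: descend 1001111111110101101110111111 ; hops seen [H3,H1] ; pick H1
  add 99.156.36.0/23 -> H4 at depth 23
  Q 99.156.36.1: descend 01100011100111000010010 ; hops seen [H3,H3,H4] ; pick H4
  - 99.156.0.0/16 clear@16
  add 99.156.0.0/16 -> H0 at depth 16
  add 159.245.187.240/28 -> H1 at depth 28
  Q 99.156.36.16: descend 01100011100111000010010 ; hops seen [H3,H0,H4] ; pick H4
  Q 99.156.0.26: descend 011000111001110000 ; hops seen [H3,H0] ; pick H0
  add 0.0.0.0/0 -> H3 at depth 0
  Q 99.156.3.130: descend 011000111001110000 ; hops seen [H3,H0] ; pick H0
  - 159.245.187.240/28 clear@28
  Q 104.231.118.139: descend 0110 ; hops seen [H3] ; pick H3
  Q 230.205.112.78: descend 1 ; hops seen [H3] ; pick H3
  - 99.156.36.0/23 clear@23
  Q 99.156.30.50: descend 011000111001110000 ; hops seen [H3,H0] ; pick H0
  add 144.0.0.0/4 -> H4 at depth 4
  Q 99.156.0.168: descend 011000111001110000 ; hops seen [H3,H0] ; pick H0
  Q 58.115.83.117: descend 0 ; hops seen [H3] ; pick H3

== LOOKUPS ==
["H3","H1","H1","H4","H4","H0","H0","H3","H3","H0","H0","H3"]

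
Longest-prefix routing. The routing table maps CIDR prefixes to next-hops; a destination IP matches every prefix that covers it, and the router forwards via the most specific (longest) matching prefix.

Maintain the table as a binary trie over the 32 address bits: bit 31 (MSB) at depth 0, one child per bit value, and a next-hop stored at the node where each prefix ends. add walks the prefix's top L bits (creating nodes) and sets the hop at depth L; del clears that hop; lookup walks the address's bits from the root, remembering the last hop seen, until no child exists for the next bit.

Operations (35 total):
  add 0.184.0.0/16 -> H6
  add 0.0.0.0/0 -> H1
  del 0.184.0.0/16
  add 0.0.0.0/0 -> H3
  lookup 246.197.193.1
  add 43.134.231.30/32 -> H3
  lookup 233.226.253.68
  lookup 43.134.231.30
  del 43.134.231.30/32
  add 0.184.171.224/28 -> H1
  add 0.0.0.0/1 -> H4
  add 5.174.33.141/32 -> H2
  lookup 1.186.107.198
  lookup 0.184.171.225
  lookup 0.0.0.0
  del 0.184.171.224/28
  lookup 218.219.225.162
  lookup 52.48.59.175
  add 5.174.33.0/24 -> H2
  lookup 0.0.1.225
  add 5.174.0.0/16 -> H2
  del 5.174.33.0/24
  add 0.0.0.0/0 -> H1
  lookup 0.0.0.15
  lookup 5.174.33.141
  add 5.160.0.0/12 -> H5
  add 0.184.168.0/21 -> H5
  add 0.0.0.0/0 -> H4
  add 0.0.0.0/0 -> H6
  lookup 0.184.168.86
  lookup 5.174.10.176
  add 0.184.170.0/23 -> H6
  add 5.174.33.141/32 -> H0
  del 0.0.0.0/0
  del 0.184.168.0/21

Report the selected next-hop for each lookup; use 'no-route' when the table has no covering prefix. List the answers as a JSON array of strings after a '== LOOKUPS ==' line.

Trace:
  + 0.184.0.0/16 (H6) depth=16
  + 0.0.0.0/0 (H1) depth=0
  del 0.184.0.0/16 (clear depth 16)
  + 0.0.0.0/0 (H3) depth=0
  lookup 246.197.193.1: bits ε walk d0:H3 -> H3
  + 43.134.231.30/32 (H3) depth=32
  lookup 233.226.253.68: bits ε walk d0:H3 -> H3
  lookup 43.134.231.30: bits 00101011100001101110011100011110 walk d0:H3→d1:-→d2:-→d3:-→d4:-→d5:-→d6:-→d7:-→d8:-→d9:-→d10:-→d11:-→d12:-→d13:-→d14:-→d15:-→d16:-→d17:-→d18:-→d19:-→d20:-→d21:-→d22:-→d23:-→d24:-→d25:-→d26:-→d27:-→d28:-→d29:-→d30:-→d31:-→d32:H3 -> H3
  del 43.134.231.30/32 (clear depth 32)
  + 0.184.171.224/28 (H1) depth=28
  + 0.0.0.0/1 (H4) depth=1
  + 5.174.33.141/32 (H2) depth=32
  lookup 1.186.107.198: bits 0000000 walk d0:H3→d1:H4→d2:-→d3:-→d4:-→d5:-→d6:-→d7:- -> H4
  lookup 0.184.171.225: bits 0000000010111000101010111110 walk d0:H3→d1:H4→d2:-→d3:-→d4:-→d5:-→d6:-→d7:-→d8:-→d9:-→d10:-→d11:-→d12:-→d13:-→d14:-→d15:-→d16:-→d17:-→d18:-→d19:-→d20:-→d21:-→d22:-→d23:-→d24:-→d25:-→d26:-→d27:-→d28:H1 -> H1
  lookup 0.0.0.0: bits 00000000 walk d0:H3→d1:H4→d2:-→d3:-→d4:-→d5:-→d6:-→d7:-→d8:- -> H4
  del 0.184.171.224/28 (clear depth 28)
  lookup 218.219.225.162: bits ε walk d0:H3 -> H3
  lookup 52.48.59.175: bits 001 walk d0:H3→d1:H4→d2:-→d3:- -> H4
  + 5.174.33.0/24 (H2) depth=24
  lookup 0.0.1.225: bits 00000000 walk d0:H3→d1:H4→d2:-→d3:-→d4:-→d5:-→d6:-→d7:-→d8:- -> H4
  + 5.174.0.0/16 (H2) depth=16
  del 5.174.33.0/24 (clear depth 24)
  + 0.0.0.0/0 (H1) depth=0
  lookup 0.0.0.15: bits 00000000 walk d0:H1→d1:H4→d2:-→d3:-→d4:-→d5:-→d6:-→d7:-→d8:- -> H4
  lookup 5.174.33.141: bits 00000101101011100010000110001101 walk d0:H1→d1:H4→d2:-→d3:-→d4:-→d5:-→d6:-→d7:-→d8:-→d9:-→d10:-→d11:-→d12:-→d13:-→d14:-→d15:-→d16:H2→d17:-→d18:-→d19:-→d20:-→d21:-→d22:-→d23:-→d24:-→d25:-→d26:-→d27:-→d28:-→d29:-→d30:-→d31:-→d32:H2 -> H2
  + 5.160.0.0/12 (H5) depth=12
  + 0.184.168.0/21 (H5) depth=21
  + 0.0.0.0/0 (H4) depth=0
  + 0.0.0.0/0 (H6) depth=0
  lookup 0.184.168.86: bits 0000000010111000101010 walk d0:H6→d1:H4→d2:-→d3:-→d4:-→d5:-→d6:-→d7:-→d8:-→d9:-→d10:-→d11:-→d12:-→d13:-→d14:-→d15:-→d16:-→d17:-→d18:-→d19:-→d20:-→d21:H5→d22:- -> H5
  lookup 5.174.10.176: bits 000001011010111000 walk d0:H6→d1:H4→d2:-→d3:-→d4:-→d5:-→d6:-→d7:-→d8:-→d9:-→d10:-→d11:-→d12:H5→d13:-→d14:-→d15:-→d16:H2→d17:-→d18:- -> H2
  + 0.184.170.0/23 (H6) depth=23
  + 5.174.33.141/32 (H0) depth=32
  del 0.0.0.0/0 (clear depth 0)
  del 0.184.168.0/21 (clear depth 21)

== LOOKUPS ==
["H3","H3","H3","H4","H1","H4","H3","H4","H4","H4","H2","H5","H2"]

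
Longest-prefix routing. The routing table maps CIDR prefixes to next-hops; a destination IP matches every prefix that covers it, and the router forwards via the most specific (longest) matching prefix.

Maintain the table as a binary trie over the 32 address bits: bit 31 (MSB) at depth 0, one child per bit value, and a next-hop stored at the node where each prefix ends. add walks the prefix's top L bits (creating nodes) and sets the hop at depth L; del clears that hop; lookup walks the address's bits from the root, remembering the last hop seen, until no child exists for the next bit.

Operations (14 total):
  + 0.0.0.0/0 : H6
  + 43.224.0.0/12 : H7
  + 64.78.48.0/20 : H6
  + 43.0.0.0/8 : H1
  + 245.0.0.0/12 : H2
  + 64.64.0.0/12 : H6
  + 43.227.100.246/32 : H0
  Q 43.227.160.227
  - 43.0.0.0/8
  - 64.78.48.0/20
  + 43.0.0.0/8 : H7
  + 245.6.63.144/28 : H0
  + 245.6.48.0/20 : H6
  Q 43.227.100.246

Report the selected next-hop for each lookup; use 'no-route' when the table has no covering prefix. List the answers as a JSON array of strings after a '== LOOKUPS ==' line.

Apply in order:
  add 0.0.0.0/0 -> H6 at depth 0
  add 43.224.0.0/12 -> H7 at depth 12
  add 64.78.48.0/20 -> H6 at depth 20
  add 43.0.0.0/8 -> H1 at depth 8
  add 245.0.0.0/12 -> H2 at depth 12
  add 64.64.0.0/12 -> H6 at depth 12
  add 43.227.100.246/32 -> H0 at depth 32
  Q 43.227.160.227: descend 0010101111100011 ; hops seen [H6,H1,H7] ; pick H7
  del 43.0.0.0/8 (clear depth 8)
  del 64.78.48.0/20 (clear depth 20)
  add 43.0.0.0/8 -> H7 at depth 8
  add 245.6.63.144/28 -> H0 at depth 28
  add 245.6.48.0/20 -> H6 at depth 20
  Q 43.227.100.246: descend 00101011111000110110010011110110 ; hops seen [H6,H7,H7,H0] ; pick H0

== LOOKUPS ==
["H7","H0"]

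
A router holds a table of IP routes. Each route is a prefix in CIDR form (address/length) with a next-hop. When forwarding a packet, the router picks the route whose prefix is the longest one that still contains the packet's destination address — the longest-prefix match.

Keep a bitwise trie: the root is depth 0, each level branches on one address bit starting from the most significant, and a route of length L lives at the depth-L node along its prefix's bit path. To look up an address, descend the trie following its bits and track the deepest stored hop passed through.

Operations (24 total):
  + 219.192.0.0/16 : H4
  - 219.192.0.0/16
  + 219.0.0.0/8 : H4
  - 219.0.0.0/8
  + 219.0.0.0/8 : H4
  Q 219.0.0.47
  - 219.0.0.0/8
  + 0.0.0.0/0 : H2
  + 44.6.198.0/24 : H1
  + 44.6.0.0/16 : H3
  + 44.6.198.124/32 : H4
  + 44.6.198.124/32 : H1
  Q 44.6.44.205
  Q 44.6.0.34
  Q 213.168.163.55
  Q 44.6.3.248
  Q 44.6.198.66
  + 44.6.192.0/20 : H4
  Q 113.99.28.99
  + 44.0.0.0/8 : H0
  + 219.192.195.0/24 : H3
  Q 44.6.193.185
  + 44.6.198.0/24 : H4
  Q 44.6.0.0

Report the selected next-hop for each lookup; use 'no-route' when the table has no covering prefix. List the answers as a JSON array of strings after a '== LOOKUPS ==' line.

Trace:
  + 219.192.0.0/16 (H4) depth=16
  del 219.192.0.0/16 (clear depth 16)
  + 219.0.0.0/8 (H4) depth=8
  del 219.0.0.0/8 (clear depth 8)
  + 219.0.0.0/8 (H4) depth=8
  Q 219.0.0.47: descend 11011011 ; hops seen [H4] ; pick H4
  del 219.0.0.0/8 (clear depth 8)
  + 0.0.0.0/0 (H2) depth=0
  + 44.6.198.0/24 (H1) depth=24
  + 44.6.0.0/16 (H3) depth=16
  + 44.6.198.124/32 (H4) depth=32
  + 44.6.198.124/32 (H1) depth=32
  Q 44.6.44.205: descend 0010110000000110 ; hops seen [H2,H3] ; pick H3
  Q 44.6.0.34: descend 0010110000000110 ; hops seen [H2,H3] ; pick H3
  Q 213.168.163.55: descend 1101 ; hops seen [H2] ; pick H2
  Q 44.6.3.248: descend 0010110000000110 ; hops seen [H2,H3] ; pick H3
  Q 44.6.198.66: descend 00101100000001101100011001 ; hops seen [H2,H3,H1] ; pick H1
  + 44.6.192.0/20 (H4) depth=20
  Q 113.99.28.99: descend 0 ; hops seen [H2] ; pick H2
  + 44.0.0.0/8 (H0) depth=8
  + 219.192.195.0/24 (H3) depth=24
  Q 44.6.193.185: descend 001011000000011011000 ; hops seen [H2,H0,H3,H4] ; pick H4
  + 44.6.198.0/24 (H4) depth=24
  Q 44.6.0.0: descend 0010110000000110 ; hops seen [H2,H0,H3] ; pick H3

== LOOKUPS ==
["H4","H3","H3","H2","H3","H1","H2","H4","H3"]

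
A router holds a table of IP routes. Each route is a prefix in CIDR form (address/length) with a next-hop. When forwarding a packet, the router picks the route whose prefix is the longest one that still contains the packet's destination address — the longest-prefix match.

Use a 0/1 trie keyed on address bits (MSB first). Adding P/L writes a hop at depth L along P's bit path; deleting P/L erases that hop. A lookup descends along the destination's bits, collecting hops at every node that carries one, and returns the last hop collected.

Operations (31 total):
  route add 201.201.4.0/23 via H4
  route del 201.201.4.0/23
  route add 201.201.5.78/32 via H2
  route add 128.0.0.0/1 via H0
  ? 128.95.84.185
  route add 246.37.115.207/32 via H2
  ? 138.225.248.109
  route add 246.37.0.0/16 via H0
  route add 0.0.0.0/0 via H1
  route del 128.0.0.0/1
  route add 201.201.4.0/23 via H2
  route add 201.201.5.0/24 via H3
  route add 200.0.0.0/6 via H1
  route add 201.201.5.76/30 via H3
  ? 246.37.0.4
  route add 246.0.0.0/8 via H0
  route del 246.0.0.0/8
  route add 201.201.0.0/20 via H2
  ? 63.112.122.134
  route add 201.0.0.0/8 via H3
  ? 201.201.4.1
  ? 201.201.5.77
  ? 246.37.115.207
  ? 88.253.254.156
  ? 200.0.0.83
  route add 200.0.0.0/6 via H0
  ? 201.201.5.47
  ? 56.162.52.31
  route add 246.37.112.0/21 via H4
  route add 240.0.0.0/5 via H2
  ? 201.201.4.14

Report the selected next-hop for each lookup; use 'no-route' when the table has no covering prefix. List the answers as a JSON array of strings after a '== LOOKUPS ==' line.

Apply in order:
  + 201.201.4.0/23 (H4) depth=23
  - 201.201.4.0/23 clear@23
  + 201.201.5.78/32 (H2) depth=32
  + 128.0.0.0/1 (H0) depth=1
  ? 128.95.84.185  path d0:-→d1:H0  best=H0
  + 246.37.115.207/32 (H2) depth=32
  ? 138.225.248.109  path d0:-→d1:H0  best=H0
  + 246.37.0.0/16 (H0) depth=16
  + 0.0.0.0/0 (H1) depth=0
  - 128.0.0.0/1 clear@1
  + 201.201.4.0/23 (H2) depth=23
  + 201.201.5.0/24 (H3) depth=24
  + 200.0.0.0/6 (H1) depth=6
  + 201.201.5.76/30 (H3) depth=30
  ? 246.37.0.4  path d0:H1→d1:-→d2:-→d3:-→d4:-→d5:-→d6:-→d7:-→d8:-→d9:-→d10:-→d11:-→d12:-→d13:-→d14:-→d15:-→d16:H0→d17:-  best=H0
  + 246.0.0.0/8 (H0) depth=8
  - 246.0.0.0/8 clear@8
  + 201.201.0.0/20 (H2) depth=20
  ? 63.112.122.134  path d0:H1  best=H1
  + 201.0.0.0/8 (H3) depth=8
  ? 201.201.4.1  path d0:H1→d1:-→d2:-→d3:-→d4:-→d5:-→d6:H1→d7:-→d8:H3→d9:-→d10:-→d11:-→d12:-→d13:-→d14:-→d15:-→d16:-→d17:-→d18:-→d19:-→d20:H2→d21:-→d22:-→d23:H2  best=H2
  ? 201.201.5.77  path d0:H1→d1:-→d2:-→d3:-→d4:-→d5:-→d6:H1→d7:-→d8:H3→d9:-→d10:-→d11:-→d12:-→d13:-→d14:-→d15:-→d16:-→d17:-→d18:-→d19:-→d20:H2→d21:-→d22:-→d23:H2→d24:H3→d25:-→d26:-→d27:-→d28:-→d29:-→d30:H3  best=H3
  ? 246.37.115.207  path d0:H1→d1:-→d2:-→d3:-→d4:-→d5:-→d6:-→d7:-→d8:-→d9:-→d10:-→d11:-→d12:-→d13:-→d14:-→d15:-→d16:H0→d17:-→d18:-→d19:-→d20:-→d21:-→d22:-→d23:-→d24:-→d25:-→d26:-→d27:-→d28:-→d29:-→d30:-→d31:-→d32:H2  best=H2
  ? 88.253.254.156  path d0:H1  best=H1
  ? 200.0.0.83  path d0:H1→d1:-→d2:-→d3:-→d4:-→d5:-→d6:H1→d7:-  best=H1
  + 200.0.0.0/6 (H0) depth=6
  ? 201.201.5.47  path d0:H1→d1:-→d2:-→d3:-→d4:-→d5:-→d6:H0→d7:-→d8:H3→d9:-→d10:-→d11:-→d12:-→d13:-→d14:-→d15:-→d16:-→d17:-→d18:-→d19:-→d20:H2→d21:-→d22:-→d23:H2→d24:H3→d25:-  best=H3
  ? 56.162.52.31  path d0:H1  best=H1
  + 246.37.112.0/21 (H4) depth=21
  + 240.0.0.0/5 (H2) depth=5
  ? 201.201.4.14  path d0:H1→d1:-→d2:-→d3:-→d4:-→d5:-→d6:H0→d7:-→d8:H3→d9:-→d10:-→d11:-→d12:-→d13:-→d14:-→d15:-→d16:-→d17:-→d18:-→d19:-→d20:H2→d21:-→d22:-→d23:H2  best=H2

== LOOKUPS ==
["H0","H0","H0","H1","H2","H3","H2","H1","H1","H3","H1","H2"]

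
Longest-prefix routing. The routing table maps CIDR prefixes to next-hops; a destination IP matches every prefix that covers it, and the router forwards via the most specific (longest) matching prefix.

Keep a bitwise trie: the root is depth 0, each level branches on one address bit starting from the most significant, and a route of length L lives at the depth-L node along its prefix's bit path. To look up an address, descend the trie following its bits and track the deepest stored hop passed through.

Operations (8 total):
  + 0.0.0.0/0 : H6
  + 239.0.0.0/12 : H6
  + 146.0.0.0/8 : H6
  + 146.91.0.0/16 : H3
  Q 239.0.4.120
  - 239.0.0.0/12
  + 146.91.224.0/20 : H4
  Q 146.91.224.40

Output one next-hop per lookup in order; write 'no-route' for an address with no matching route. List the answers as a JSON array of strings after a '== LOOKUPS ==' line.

Apply in order:
  add 0.0.0.0/0 -> H6 at depth 0
  add 239.0.0.0/12 -> H6 at depth 12
  add 146.0.0.0/8 -> H6 at depth 8
  add 146.91.0.0/16 -> H3 at depth 16
  lookup 239.0.4.120: bits 111011110000 walk d0:H6→d1:-→d2:-→d3:-→d4:-→d5:-→d6:-→d7:-→d8:-→d9:-→d10:-→d11:-→d12:H6 -> H6
  - 239.0.0.0/12 clear@12
  add 146.91.224.0/20 -> H4 at depth 20
  lookup 146.91.224.40: bits 10010010010110111110 walk d0:H6→d1:-→d2:-→d3:-→d4:-→d5:-→d6:-→d7:-→d8:H6→d9:-→d10:-→d11:-→d12:-→d13:-→d14:-→d15:-→d16:H3→d17:-→d18:-→d19:-→d20:H4 -> H4

== LOOKUPS ==
["H6","H4"]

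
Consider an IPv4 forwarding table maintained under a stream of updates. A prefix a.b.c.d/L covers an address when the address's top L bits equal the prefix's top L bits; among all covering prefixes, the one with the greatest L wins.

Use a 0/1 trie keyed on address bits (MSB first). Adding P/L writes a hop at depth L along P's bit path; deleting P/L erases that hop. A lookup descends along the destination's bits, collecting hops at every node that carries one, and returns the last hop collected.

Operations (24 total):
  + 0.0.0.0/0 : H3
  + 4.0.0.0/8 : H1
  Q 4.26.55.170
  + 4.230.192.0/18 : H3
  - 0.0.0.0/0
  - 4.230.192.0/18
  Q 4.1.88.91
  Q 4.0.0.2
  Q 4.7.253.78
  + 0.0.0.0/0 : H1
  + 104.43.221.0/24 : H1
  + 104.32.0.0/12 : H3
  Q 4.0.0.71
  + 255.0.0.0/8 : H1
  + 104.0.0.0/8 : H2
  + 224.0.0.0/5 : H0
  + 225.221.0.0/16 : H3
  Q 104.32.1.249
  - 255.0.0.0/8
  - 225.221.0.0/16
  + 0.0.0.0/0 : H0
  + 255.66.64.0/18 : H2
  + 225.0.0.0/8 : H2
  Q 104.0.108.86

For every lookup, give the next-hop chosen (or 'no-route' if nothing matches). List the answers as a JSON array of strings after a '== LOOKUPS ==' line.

Apply in order:
  add 0.0.0.0/0 -> H3 at depth 0
  add 4.0.0.0/8 -> H1 at depth 8
  lookup 4.26.55.170: bits 00000100 walk d0:H3→d1:-→d2:-→d3:-→d4:-→d5:-→d6:-→d7:-→d8:H1 -> H1
  add 4.230.192.0/18 -> H3 at depth 18
  del 0.0.0.0/0 (clear depth 0)
  del 4.230.192.0/18 (clear depth 18)
  lookup 4.1.88.91: bits 00000100 walk d0:-→d1:-→d2:-→d3:-→d4:-→d5:-→d6:-→d7:-→d8:H1 -> H1
  lookup 4.0.0.2: bits 00000100 walk d0:-→d1:-→d2:-→d3:-→d4:-→d5:-→d6:-→d7:-→d8:H1 -> H1
  lookup 4.7.253.78: bits 00000100 walk d0:-→d1:-→d2:-→d3:-→d4:-→d5:-→d6:-→d7:-→d8:H1 -> H1
  add 0.0.0.0/0 -> H1 at depth 0
  add 104.43.221.0/24 -> H1 at depth 24
  add 104.32.0.0/12 -> H3 at depth 12
  lookup 4.0.0.71: bits 00000100 walk d0:H1→d1:-→d2:-→d3:-→d4:-→d5:-→d6:-→d7:-→d8:H1 -> H1
  add 255.0.0.0/8 -> H1 at depth 8
  add 104.0.0.0/8 -> H2 at depth 8
  add 224.0.0.0/5 -> H0 at depth 5
  add 225.221.0.0/16 -> H3 at depth 16
  lookup 104.32.1.249: bits 011010000010 walk d0:H1→d1:-→d2:-→d3:-→d4:-→d5:-→d6:-→d7:-→d8:H2→d9:-→d10:-→d11:-→d12:H3 -> H3
  del 255.0.0.0/8 (clear depth 8)
  del 225.221.0.0/16 (clear depth 16)
  add 0.0.0.0/0 -> H0 at depth 0
  add 255.66.64.0/18 -> H2 at depth 18
  add 225.0.0.0/8 -> H2 at depth 8
  lookup 104.0.108.86: bits 0110100000 walk d0:H0→d1:-→d2:-→d3:-→d4:-→d5:-→d6:-→d7:-→d8:H2→d9:-→d10:- -> H2

== LOOKUPS ==
["H1","H1","H1","H1","H1","H3","H2"]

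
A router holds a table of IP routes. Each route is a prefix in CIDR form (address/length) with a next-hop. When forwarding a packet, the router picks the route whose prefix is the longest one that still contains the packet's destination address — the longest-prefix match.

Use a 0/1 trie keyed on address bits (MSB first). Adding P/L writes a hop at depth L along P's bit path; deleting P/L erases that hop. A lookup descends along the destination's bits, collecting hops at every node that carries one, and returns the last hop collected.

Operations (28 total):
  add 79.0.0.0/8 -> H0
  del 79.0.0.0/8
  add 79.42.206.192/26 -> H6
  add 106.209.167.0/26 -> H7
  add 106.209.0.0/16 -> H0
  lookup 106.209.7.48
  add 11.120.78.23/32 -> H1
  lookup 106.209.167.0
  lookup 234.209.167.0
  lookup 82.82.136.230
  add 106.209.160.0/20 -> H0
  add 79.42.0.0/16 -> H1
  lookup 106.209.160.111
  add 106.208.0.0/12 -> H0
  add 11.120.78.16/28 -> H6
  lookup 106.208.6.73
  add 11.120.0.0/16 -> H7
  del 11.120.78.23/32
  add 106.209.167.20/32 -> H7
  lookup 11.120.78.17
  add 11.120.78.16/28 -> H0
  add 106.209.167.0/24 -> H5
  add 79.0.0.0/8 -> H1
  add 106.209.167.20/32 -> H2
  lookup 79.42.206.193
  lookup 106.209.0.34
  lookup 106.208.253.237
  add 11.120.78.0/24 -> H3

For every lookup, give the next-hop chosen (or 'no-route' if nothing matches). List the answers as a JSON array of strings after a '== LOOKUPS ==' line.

Apply in order:
  + 79.0.0.0/8 (H0) depth=8
  del 79.0.0.0/8 (clear depth 8)
  + 79.42.206.192/26 (H6) depth=26
  + 106.209.167.0/26 (H7) depth=26
  + 106.209.0.0/16 (H0) depth=16
  ? 106.209.7.48  path d0:-→d1:-→d2:-→d3:-→d4:-→d5:-→d6:-→d7:-→d8:-→d9:-→d10:-→d11:-→d12:-→d13:-→d14:-→d15:-→d16:H0  best=H0
  + 11.120.78.23/32 (H1) depth=32
  ? 106.209.167.0  path d0:-→d1:-→d2:-→d3:-→d4:-→d5:-→d6:-→d7:-→d8:-→d9:-→d10:-→d11:-→d12:-→d13:-→d14:-→d15:-→d16:H0→d17:-→d18:-→d19:-→d20:-→d21:-→d22:-→d23:-→d24:-→d25:-→d26:H7  best=H7
  ? 234.209.167.0  path d0:-  best=no-route
  ? 82.82.136.230  path d0:-→d1:-→d2:-→d3:-  best=no-route
  + 106.209.160.0/20 (H0) depth=20
  + 79.42.0.0/16 (H1) depth=16
  ? 106.209.160.111  path d0:-→d1:-→d2:-→d3:-→d4:-→d5:-→d6:-→d7:-→d8:-→d9:-→d10:-→d11:-→d12:-→d13:-→d14:-→d15:-→d16:H0→d17:-→d18:-→d19:-→d20:H0→d21:-  best=H0
  + 106.208.0.0/12 (H0) depth=12
  + 11.120.78.16/28 (H6) depth=28
  ? 106.208.6.73  path d0:-→d1:-→d2:-→d3:-→d4:-→d5:-→d6:-→d7:-→d8:-→d9:-→d10:-→d11:-→d12:H0→d13:-→d14:-→d15:-  best=H0
  + 11.120.0.0/16 (H7) depth=16
  del 11.120.78.23/32 (clear depth 32)
  + 106.209.167.20/32 (H7) depth=32
  ? 11.120.78.17  path d0:-→d1:-→d2:-→d3:-→d4:-→d5:-→d6:-→d7:-→d8:-→d9:-→d10:-→d11:-→d12:-→d13:-→d14:-→d15:-→d16:H7→d17:-→d18:-→d19:-→d20:-→d21:-→d22:-→d23:-→d24:-→d25:-→d26:-→d27:-→d28:H6→d29:-  best=H6
  + 11.120.78.16/28 (H0) depth=28
  + 106.209.167.0/24 (H5) depth=24
  + 79.0.0.0/8 (H1) depth=8
  + 106.209.167.20/32 (H2) depth=32
  ? 79.42.206.193  path d0:-→d1:-→d2:-→d3:-→d4:-→d5:-→d6:-→d7:-→d8:H1→d9:-→d10:-→d11:-→d12:-→d13:-→d14:-→d15:-→d16:H1→d17:-→d18:-→d19:-→d20:-→d21:-→d22:-→d23:-→d24:-→d25:-→d26:H6  best=H6
  ? 106.209.0.34  path d0:-→d1:-→d2:-→d3:-→d4:-→d5:-→d6:-→d7:-→d8:-→d9:-→d10:-→d11:-→d12:H0→d13:-→d14:-→d15:-→d16:H0  best=H0
  ? 106.208.253.237  path d0:-→d1:-→d2:-→d3:-→d4:-→d5:-→d6:-→d7:-→d8:-→d9:-→d10:-→d11:-→d12:H0→d13:-→d14:-→d15:-  best=H0
  + 11.120.78.0/24 (H3) depth=24

== LOOKUPS ==
["H0","H7","no-route","no-route","H0","H0","H6","H6","H0","H0"]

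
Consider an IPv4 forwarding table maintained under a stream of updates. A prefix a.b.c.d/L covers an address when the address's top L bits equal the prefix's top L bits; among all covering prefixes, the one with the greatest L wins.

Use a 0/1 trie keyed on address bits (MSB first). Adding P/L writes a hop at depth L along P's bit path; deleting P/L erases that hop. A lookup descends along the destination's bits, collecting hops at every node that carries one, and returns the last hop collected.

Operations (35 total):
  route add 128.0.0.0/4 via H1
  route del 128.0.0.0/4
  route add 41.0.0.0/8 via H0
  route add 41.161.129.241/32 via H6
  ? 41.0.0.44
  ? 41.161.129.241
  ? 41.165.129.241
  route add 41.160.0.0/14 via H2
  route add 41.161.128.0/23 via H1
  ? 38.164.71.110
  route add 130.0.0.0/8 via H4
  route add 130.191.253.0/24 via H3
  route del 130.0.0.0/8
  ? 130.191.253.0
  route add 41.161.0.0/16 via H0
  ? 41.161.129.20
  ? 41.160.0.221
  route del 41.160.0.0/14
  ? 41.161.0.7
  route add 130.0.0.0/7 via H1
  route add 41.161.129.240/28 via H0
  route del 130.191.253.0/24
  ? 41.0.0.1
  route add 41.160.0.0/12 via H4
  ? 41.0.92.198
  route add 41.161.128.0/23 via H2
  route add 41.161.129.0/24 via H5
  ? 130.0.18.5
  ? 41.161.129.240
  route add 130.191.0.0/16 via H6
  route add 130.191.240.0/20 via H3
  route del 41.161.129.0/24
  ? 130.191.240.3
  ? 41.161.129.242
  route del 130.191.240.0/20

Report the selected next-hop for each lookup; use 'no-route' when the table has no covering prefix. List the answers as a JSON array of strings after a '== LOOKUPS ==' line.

Trace:
  + 128.0.0.0/4 (H1) depth=4
  - 128.0.0.0/4 clear@4
  + 41.0.0.0/8 (H0) depth=8
  + 41.161.129.241/32 (H6) depth=32
  ? 41.0.0.44  path d0:-→d1:-→d2:-→d3:-→d4:-→d5:-→d6:-→d7:-→d8:H0  best=H0
  ? 41.161.129.241  path d0:-→d1:-→d2:-→d3:-→d4:-→d5:-→d6:-→d7:-→d8:H0→d9:-→d10:-→d11:-→d12:-→d13:-→d14:-→d15:-→d16:-→d17:-→d18:-→d19:-→d20:-→d21:-→d22:-→d23:-→d24:-→d25:-→d26:-→d27:-→d28:-→d29:-→d30:-→d31:-→d32:H6  best=H6
  ? 41.165.129.241  path d0:-→d1:-→d2:-→d3:-→d4:-→d5:-→d6:-→d7:-→d8:H0→d9:-→d10:-→d11:-→d12:-→d13:-  best=H0
  + 41.160.0.0/14 (H2) depth=14
  + 41.161.128.0/23 (H1) depth=23
  ? 38.164.71.110  path d0:-→d1:-→d2:-→d3:-→d4:-  best=no-route
  + 130.0.0.0/8 (H4) depth=8
  + 130.191.253.0/24 (H3) depth=24
  - 130.0.0.0/8 clear@8
  ? 130.191.253.0  path d0:-→d1:-→d2:-→d3:-→d4:-→d5:-→d6:-→d7:-→d8:-→d9:-→d10:-→d11:-→d12:-→d13:-→d14:-→d15:-→d16:-→d17:-→d18:-→d19:-→d20:-→d21:-→d22:-→d23:-→d24:H3  best=H3
  + 41.161.0.0/16 (H0) depth=16
  ? 41.161.129.20  path d0:-→d1:-→d2:-→d3:-→d4:-→d5:-→d6:-→d7:-→d8:H0→d9:-→d10:-→d11:-→d12:-→d13:-→d14:H2→d15:-→d16:H0→d17:-→d18:-→d19:-→d20:-→d21:-→d22:-→d23:H1→d24:-  best=H1
  ? 41.160.0.221  path d0:-→d1:-→d2:-→d3:-→d4:-→d5:-→d6:-→d7:-→d8:H0→d9:-→d10:-→d11:-→d12:-→d13:-→d14:H2→d15:-  best=H2
  - 41.160.0.0/14 clear@14
  ? 41.161.0.7  path d0:-→d1:-→d2:-→d3:-→d4:-→d5:-→d6:-→d7:-→d8:H0→d9:-→d10:-→d11:-→d12:-→d13:-→d14:-→d15:-→d16:H0  best=H0
  + 130.0.0.0/7 (H1) depth=7
  + 41.161.129.240/28 (H0) depth=28
  - 130.191.253.0/24 clear@24
  ? 41.0.0.1  path d0:-→d1:-→d2:-→d3:-→d4:-→d5:-→d6:-→d7:-→d8:H0  best=H0
  + 41.160.0.0/12 (H4) depth=12
  ? 41.0.92.198  path d0:-→d1:-→d2:-→d3:-→d4:-→d5:-→d6:-→d7:-→d8:H0  best=H0
  + 41.161.128.0/23 (H2) depth=23
  + 41.161.129.0/24 (H5) depth=24
  ? 130.0.18.5  path d0:-→d1:-→d2:-→d3:-→d4:-→d5:-→d6:-→d7:H1→d8:-  best=H1
  ? 41.161.129.240  path d0:-→d1:-→d2:-→d3:-→d4:-→d5:-→d6:-→d7:-→d8:H0→d9:-→d10:-→d11:-→d12:H4→d13:-→d14:-→d15:-→d16:H0→d17:-→d18:-→d19:-→d20:-→d21:-→d22:-→d23:H2→d24:H5→d25:-→d26:-→d27:-→d28:H0→d29:-→d30:-→d31:-  best=H0
  + 130.191.0.0/16 (H6) depth=16
  + 130.191.240.0/20 (H3) depth=20
  - 41.161.129.0/24 clear@24
  ? 130.191.240.3  path d0:-→d1:-→d2:-→d3:-→d4:-→d5:-→d6:-→d7:H1→d8:-→d9:-→d10:-→d11:-→d12:-→d13:-→d14:-→d15:-→d16:H6→d17:-→d18:-→d19:-→d20:H3  best=H3
  ? 41.161.129.242  path d0:-→d1:-→d2:-→d3:-→d4:-→d5:-→d6:-→d7:-→d8:H0→d9:-→d10:-→d11:-→d12:H4→d13:-→d14:-→d15:-→d16:H0→d17:-→d18:-→d19:-→d20:-→d21:-→d22:-→d23:H2→d24:-→d25:-→d26:-→d27:-→d28:H0→d29:-→d30:-  best=H0
  - 130.191.240.0/20 clear@20

== LOOKUPS ==
["H0","H6","H0","no-route","H3","H1","H2","H0","H0","H0","H1","H0","H3","H0"]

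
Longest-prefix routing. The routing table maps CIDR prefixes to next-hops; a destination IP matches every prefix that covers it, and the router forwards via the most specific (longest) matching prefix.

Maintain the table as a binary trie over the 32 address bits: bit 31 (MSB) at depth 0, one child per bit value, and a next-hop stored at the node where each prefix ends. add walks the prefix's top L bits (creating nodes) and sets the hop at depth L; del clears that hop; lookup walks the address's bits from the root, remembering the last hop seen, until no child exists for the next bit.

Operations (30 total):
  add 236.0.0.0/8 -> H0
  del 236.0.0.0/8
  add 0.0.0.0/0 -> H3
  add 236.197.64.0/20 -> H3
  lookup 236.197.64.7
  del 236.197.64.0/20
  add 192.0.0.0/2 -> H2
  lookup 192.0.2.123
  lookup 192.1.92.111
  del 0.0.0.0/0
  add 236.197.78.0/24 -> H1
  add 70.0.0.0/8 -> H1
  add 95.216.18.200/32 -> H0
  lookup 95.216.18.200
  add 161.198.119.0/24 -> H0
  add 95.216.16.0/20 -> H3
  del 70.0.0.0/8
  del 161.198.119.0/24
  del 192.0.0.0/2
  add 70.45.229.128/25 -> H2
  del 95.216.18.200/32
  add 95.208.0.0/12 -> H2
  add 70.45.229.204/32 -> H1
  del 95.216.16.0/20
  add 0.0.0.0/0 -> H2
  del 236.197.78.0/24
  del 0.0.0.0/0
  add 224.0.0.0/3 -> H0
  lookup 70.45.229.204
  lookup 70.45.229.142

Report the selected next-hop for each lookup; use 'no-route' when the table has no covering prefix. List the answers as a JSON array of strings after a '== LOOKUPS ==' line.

Trace:
  add 236.0.0.0/8 -> H0 at depth 8
  del 236.0.0.0/8 (clear depth 8)
  add 0.0.0.0/0 -> H3 at depth 0
  add 236.197.64.0/20 -> H3 at depth 20
  lookup 236.197.64.7: bits 11101100110001010100 walk d0:H3→d1:-→d2:-→d3:-→d4:-→d5:-→d6:-→d7:-→d8:-→d9:-→d10:-→d11:-→d12:-→d13:-→d14:-→d15:-→d16:-→d17:-→d18:-→d19:-→d20:H3 -> H3
  del 236.197.64.0/20 (clear depth 20)
  add 192.0.0.0/2 -> H2 at depth 2
  lookup 192.0.2.123: bits 11 walk d0:H3→d1:-→d2:H2 -> H2
  lookup 192.1.92.111: bits 11 walk d0:H3→d1:-→d2:H2 -> H2
  del 0.0.0.0/0 (clear depth 0)
  add 236.197.78.0/24 -> H1 at depth 24
  add 70.0.0.0/8 -> H1 at depth 8
  add 95.216.18.200/32 -> H0 at depth 32
  lookup 95.216.18.200: bits 01011111110110000001001011001000 walk d0:-→d1:-→d2:-→d3:-→d4:-→d5:-→d6:-→d7:-→d8:-→d9:-→d10:-→d11:-→d12:-→d13:-→d14:-→d15:-→d16:-→d17:-→d18:-→d19:-→d20:-→d21:-→d22:-→d23:-→d24:-→d25:-→d26:-→d27:-→d28:-→d29:-→d30:-→d31:-→d32:H0 -> H0
  add 161.198.119.0/24 -> H0 at depth 24
  add 95.216.16.0/20 -> H3 at depth 20
  del 70.0.0.0/8 (clear depth 8)
  del 161.198.119.0/24 (clear depth 24)
  del 192.0.0.0/2 (clear depth 2)
  add 70.45.229.128/25 -> H2 at depth 25
  del 95.216.18.200/32 (clear depth 32)
  add 95.208.0.0/12 -> H2 at depth 12
  add 70.45.229.204/32 -> H1 at depth 32
  del 95.216.16.0/20 (clear depth 20)
  add 0.0.0.0/0 -> H2 at depth 0
  del 236.197.78.0/24 (clear depth 24)
  del 0.0.0.0/0 (clear depth 0)
  add 224.0.0.0/3 -> H0 at depth 3
  lookup 70.45.229.204: bits 01000110001011011110010111001100 walk d0:-→d1:-→d2:-→d3:-→d4:-→d5:-→d6:-→d7:-→d8:-→d9:-→d10:-→d11:-→d12:-→d13:-→d14:-→d15:-→d16:-→d17:-→d18:-→d19:-→d20:-→d21:-→d22:-→d23:-→d24:-→d25:H2→d26:-→d27:-→d28:-→d29:-→d30:-→d31:-→d32:H1 -> H1
  lookup 70.45.229.142: bits 0100011000101101111001011 walk d0:-→d1:-→d2:-→d3:-→d4:-→d5:-→d6:-→d7:-→d8:-→d9:-→d10:-→d11:-→d12:-→d13:-→d14:-→d15:-→d16:-→d17:-→d18:-→d19:-→d20:-→d21:-→d22:-→d23:-→d24:-→d25:H2 -> H2

== LOOKUPS ==
["H3","H2","H2","H0","H1","H2"]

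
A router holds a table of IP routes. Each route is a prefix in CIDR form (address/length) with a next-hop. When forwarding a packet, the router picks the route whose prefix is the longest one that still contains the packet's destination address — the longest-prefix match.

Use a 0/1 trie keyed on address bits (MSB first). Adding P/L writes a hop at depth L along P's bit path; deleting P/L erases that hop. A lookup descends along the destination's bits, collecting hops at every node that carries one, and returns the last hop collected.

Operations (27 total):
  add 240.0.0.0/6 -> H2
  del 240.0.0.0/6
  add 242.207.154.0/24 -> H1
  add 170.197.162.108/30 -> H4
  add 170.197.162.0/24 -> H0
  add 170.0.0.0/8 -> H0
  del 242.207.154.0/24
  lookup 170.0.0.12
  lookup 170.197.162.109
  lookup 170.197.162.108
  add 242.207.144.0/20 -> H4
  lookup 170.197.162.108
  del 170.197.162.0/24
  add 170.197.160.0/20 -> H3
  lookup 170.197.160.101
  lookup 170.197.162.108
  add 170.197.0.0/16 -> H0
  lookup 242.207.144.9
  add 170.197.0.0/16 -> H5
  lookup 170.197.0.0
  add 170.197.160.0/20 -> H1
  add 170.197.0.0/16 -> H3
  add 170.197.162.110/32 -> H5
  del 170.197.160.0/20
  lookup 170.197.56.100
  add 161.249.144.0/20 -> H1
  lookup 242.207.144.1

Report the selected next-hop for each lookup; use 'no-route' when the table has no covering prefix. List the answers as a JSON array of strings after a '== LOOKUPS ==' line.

Apply in order:
  + 240.0.0.0/6 (H2) depth=6
  del 240.0.0.0/6 (clear depth 6)
  + 242.207.154.0/24 (H1) depth=24
  + 170.197.162.108/30 (H4) depth=30
  + 170.197.162.0/24 (H0) depth=24
  + 170.0.0.0/8 (H0) depth=8
  del 242.207.154.0/24 (clear depth 24)
  ? 170.0.0.12  path d0:-→d1:-→d2:-→d3:-→d4:-→d5:-→d6:-→d7:-→d8:H0  best=H0
  ? 170.197.162.109  path d0:-→d1:-→d2:-→d3:-→d4:-→d5:-→d6:-→d7:-→d8:H0→d9:-→d10:-→d11:-→d12:-→d13:-→d14:-→d15:-→d16:-→d17:-→d18:-→d19:-→d20:-→d21:-→d22:-→d23:-→d24:H0→d25:-→d26:-→d27:-→d28:-→d29:-→d30:H4  best=H4
  ? 170.197.162.108  path d0:-→d1:-→d2:-→d3:-→d4:-→d5:-→d6:-→d7:-→d8:H0→d9:-→d10:-→d11:-→d12:-→d13:-→d14:-→d15:-→d16:-→d17:-→d18:-→d19:-→d20:-→d21:-→d22:-→d23:-→d24:H0→d25:-→d26:-→d27:-→d28:-→d29:-→d30:H4  best=H4
  + 242.207.144.0/20 (H4) depth=20
  ? 170.197.162.108  path d0:-→d1:-→d2:-→d3:-→d4:-→d5:-→d6:-→d7:-→d8:H0→d9:-→d10:-→d11:-→d12:-→d13:-→d14:-→d15:-→d16:-→d17:-→d18:-→d19:-→d20:-→d21:-→d22:-→d23:-→d24:H0→d25:-→d26:-→d27:-→d28:-→d29:-→d30:H4  best=H4
  del 170.197.162.0/24 (clear depth 24)
  + 170.197.160.0/20 (H3) depth=20
  ? 170.197.160.101  path d0:-→d1:-→d2:-→d3:-→d4:-→d5:-→d6:-→d7:-→d8:H0→d9:-→d10:-→d11:-→d12:-→d13:-→d14:-→d15:-→d16:-→d17:-→d18:-→d19:-→d20:H3→d21:-→d22:-  best=H3
  ? 170.197.162.108  path d0:-→d1:-→d2:-→d3:-→d4:-→d5:-→d6:-→d7:-→d8:H0→d9:-→d10:-→d11:-→d12:-→d13:-→d14:-→d15:-→d16:-→d17:-→d18:-→d19:-→d20:H3→d21:-→d22:-→d23:-→d24:-→d25:-→d26:-→d27:-→d28:-→d29:-→d30:H4  best=H4
  + 170.197.0.0/16 (H0) depth=16
  ? 242.207.144.9  path d0:-→d1:-→d2:-→d3:-→d4:-→d5:-→d6:-→d7:-→d8:-→d9:-→d10:-→d11:-→d12:-→d13:-→d14:-→d15:-→d16:-→d17:-→d18:-→d19:-→d20:H4  best=H4
  + 170.197.0.0/16 (H5) depth=16
  ? 170.197.0.0  path d0:-→d1:-→d2:-→d3:-→d4:-→d5:-→d6:-→d7:-→d8:H0→d9:-→d10:-→d11:-→d12:-→d13:-→d14:-→d15:-→d16:H5  best=H5
  + 170.197.160.0/20 (H1) depth=20
  + 170.197.0.0/16 (H3) depth=16
  + 170.197.162.110/32 (H5) depth=32
  del 170.197.160.0/20 (clear depth 20)
  ? 170.197.56.100  path d0:-→d1:-→d2:-→d3:-→d4:-→d5:-→d6:-→d7:-→d8:H0→d9:-→d10:-→d11:-→d12:-→d13:-→d14:-→d15:-→d16:H3  best=H3
  + 161.249.144.0/20 (H1) depth=20
  ? 242.207.144.1  path d0:-→d1:-→d2:-→d3:-→d4:-→d5:-→d6:-→d7:-→d8:-→d9:-→d10:-→d11:-→d12:-→d13:-→d14:-→d15:-→d16:-→d17:-→d18:-→d19:-→d20:H4  best=H4

== LOOKUPS ==
["H0","H4","H4","H4","H3","H4","H4","H5","H3","H4"]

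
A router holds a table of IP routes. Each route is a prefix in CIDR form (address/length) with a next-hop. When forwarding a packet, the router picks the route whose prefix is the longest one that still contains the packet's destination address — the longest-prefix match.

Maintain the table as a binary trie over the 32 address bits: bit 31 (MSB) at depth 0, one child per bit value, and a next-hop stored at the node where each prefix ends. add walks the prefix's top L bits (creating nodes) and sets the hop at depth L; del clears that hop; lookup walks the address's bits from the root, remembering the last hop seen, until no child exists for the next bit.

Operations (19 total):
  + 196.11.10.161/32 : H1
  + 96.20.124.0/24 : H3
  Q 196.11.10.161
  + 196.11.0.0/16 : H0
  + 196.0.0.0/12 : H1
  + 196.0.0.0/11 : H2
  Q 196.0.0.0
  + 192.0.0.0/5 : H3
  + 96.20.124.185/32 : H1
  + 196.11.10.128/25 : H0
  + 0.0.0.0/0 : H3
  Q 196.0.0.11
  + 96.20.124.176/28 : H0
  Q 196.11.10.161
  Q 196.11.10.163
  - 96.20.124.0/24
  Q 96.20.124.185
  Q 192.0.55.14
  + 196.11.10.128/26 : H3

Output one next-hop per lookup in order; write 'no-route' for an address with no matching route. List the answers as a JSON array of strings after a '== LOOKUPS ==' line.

Process each operation:
  add 196.11.10.161/32 -> H1 at depth 32
  add 96.20.124.0/24 -> H3 at depth 24
  lookup 196.11.10.161: bits 11000100000010110000101010100001 walk d0:-→d1:-→d2:-→d3:-→d4:-→d5:-→d6:-→d7:-→d8:-→d9:-→d10:-→d11:-→d12:-→d13:-→d14:-→d15:-→d16:-→d17:-→d18:-→d19:-→d20:-→d21:-→d22:-→d23:-→d24:-→d25:-→d26:-→d27:-→d28:-→d29:-→d30:-→d31:-→d32:H1 -> H1
  add 196.11.0.0/16 -> H0 at depth 16
  add 196.0.0.0/12 -> H1 at depth 12
  add 196.0.0.0/11 -> H2 at depth 11
  lookup 196.0.0.0: bits 110001000000 walk d0:-→d1:-→d2:-→d3:-→d4:-→d5:-→d6:-→d7:-→d8:-→d9:-→d10:-→d11:H2→d12:H1 -> H1
  add 192.0.0.0/5 -> H3 at depth 5
  add 96.20.124.185/32 -> H1 at depth 32
  add 196.11.10.128/25 -> H0 at depth 25
  add 0.0.0.0/0 -> H3 at depth 0
  lookup 196.0.0.11: bits 110001000000 walk d0:H3→d1:-→d2:-→d3:-→d4:-→d5:H3→d6:-→d7:-→d8:-→d9:-→d10:-→d11:H2→d12:H1 -> H1
  add 96.20.124.176/28 -> H0 at depth 28
  lookup 196.11.10.161: bits 11000100000010110000101010100001 walk d0:H3→d1:-→d2:-→d3:-→d4:-→d5:H3→d6:-→d7:-→d8:-→d9:-→d10:-→d11:H2→d12:H1→d13:-→d14:-→d15:-→d16:H0→d17:-→d18:-→d19:-→d20:-→d21:-→d22:-→d23:-→d24:-→d25:H0→d26:-→d27:-→d28:-→d29:-→d30:-→d31:-→d32:H1 -> H1
  lookup 196.11.10.163: bits 110001000000101100001010101000 walk d0:H3→d1:-→d2:-→d3:-→d4:-→d5:H3→d6:-→d7:-→d8:-→d9:-→d10:-→d11:H2→d12:H1→d13:-→d14:-→d15:-→d16:H0→d17:-→d18:-→d19:-→d20:-→d21:-→d22:-→d23:-→d24:-→d25:H0→d26:-→d27:-→d28:-→d29:-→d30:- -> H0
  - 96.20.124.0/24 clear@24
  lookup 96.20.124.185: bits 01100000000101000111110010111001 walk d0:H3→d1:-→d2:-→d3:-→d4:-→d5:-→d6:-→d7:-→d8:-→d9:-→d10:-→d11:-→d12:-→d13:-→d14:-→d15:-→d16:-→d17:-→d18:-→d19:-→d20:-→d21:-→d22:-→d23:-→d24:-→d25:-→d26:-→d27:-→d28:H0→d29:-→d30:-→d31:-→d32:H1 -> H1
  lookup 192.0.55.14: bits 11000 walk d0:H3→d1:-→d2:-→d3:-→d4:-→d5:H3 -> H3
  add 196.11.10.128/26 -> H3 at depth 26

== LOOKUPS ==
["H1","H1","H1","H1","H0","H1","H3"]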